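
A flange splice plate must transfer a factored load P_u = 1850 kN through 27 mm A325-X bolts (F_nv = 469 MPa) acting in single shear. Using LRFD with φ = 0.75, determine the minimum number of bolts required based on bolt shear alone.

10 bolts

A_b = π·27²/4 = 572.6 mm².
Per-bolt design strength φR_n = 0.75 × 469 × 572.6 × 1 / 1000 = 201.4 kN.
n ≥ 1850 / 201.4 = 9.186 → use 10 bolts.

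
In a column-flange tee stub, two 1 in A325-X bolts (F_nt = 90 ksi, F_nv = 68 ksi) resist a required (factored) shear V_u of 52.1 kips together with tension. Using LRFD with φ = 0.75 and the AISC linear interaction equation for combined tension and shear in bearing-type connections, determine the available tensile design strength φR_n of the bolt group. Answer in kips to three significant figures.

68.9 kips

A_b = π·1²/4 = 0.7854 in²; f_rv = 52.1 / (2 × 0.7854) = 33.17 ksi.
F'_nt = 1.3 F_nt − (F_nt / φF_nv) f_rv = 1.3·90 − (90/(0.75·68))·33.17 = 58.47 ksi, capped at F_nt → F'_nt = 58.47 ksi.
R_n = F'_nt · A_b · n = 58.47 × 0.7854 × 2 = 91.84 kips.
Design strength φR_n = 0.75 × 91.84 = 68.9 kips.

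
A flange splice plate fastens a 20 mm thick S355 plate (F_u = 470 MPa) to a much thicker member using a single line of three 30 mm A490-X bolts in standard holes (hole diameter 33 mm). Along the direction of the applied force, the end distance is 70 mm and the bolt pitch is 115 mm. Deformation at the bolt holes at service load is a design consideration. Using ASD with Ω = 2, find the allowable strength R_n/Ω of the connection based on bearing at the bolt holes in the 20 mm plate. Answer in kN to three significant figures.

Per bolt r_n = 1.2 l_c t F_u ≤ 2.4 d t F_u; upper limit = 2.4 × 30 × 20 × 470 / 1000 = 676.8 kN.
Edge bolt: l_c = 70 − 33/2 = 53.5 mm → 1.2 × 53.5 × 20 × 470 / 1000 = 603.5 → r_n = 603.5 kN.
Interior bolts: l_c = 115 − 33 = 82 mm → 1.2 × 82 × 20 × 470 / 1000 = 925 → r_n = 676.8 kN.
R_n = 1 × 603.5 + 2 × 676.8 = 1957 kN.
Allowable strength R_n/Ω = 1957 / 2 = 979 kN.

979 kN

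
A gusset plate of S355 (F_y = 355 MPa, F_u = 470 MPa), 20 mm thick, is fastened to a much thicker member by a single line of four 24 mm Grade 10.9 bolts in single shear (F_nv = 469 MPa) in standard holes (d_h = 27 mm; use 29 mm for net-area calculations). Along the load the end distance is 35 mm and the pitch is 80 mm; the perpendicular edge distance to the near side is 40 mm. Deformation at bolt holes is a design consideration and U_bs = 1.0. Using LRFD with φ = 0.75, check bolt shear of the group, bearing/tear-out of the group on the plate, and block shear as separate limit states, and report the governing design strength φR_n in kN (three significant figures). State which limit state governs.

637 kN (bolt shear governs)

Bolt shear: A_b = π·24²/4 = 452.4 mm²; R_n = 469 × 452.4 × 4 × 1 / 1000 = 848.7 kN → 0.75 × 848.7 = 637 kN.
Bearing: edge l_c = 21.5, r_n = 242.5 kN; interior l_c = 53, r_n = 541.4 kN; R_n = 242.5 + 3·541.4 = 1867 kN → 1400 kN.
Block shear: A_gv = 5500, A_nv = 3470, A_nt = 510 mm²; R_n = min(0.6F_uA_nv, 0.6F_yA_gv) + U_bs·F_u·A_nt = 1218 kN → 914 kN.
Bolt shear governs: 637 kN.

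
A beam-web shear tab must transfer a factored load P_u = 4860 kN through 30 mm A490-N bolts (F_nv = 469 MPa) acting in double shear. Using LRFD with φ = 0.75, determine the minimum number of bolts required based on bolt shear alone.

A_b = π·30²/4 = 706.9 mm².
Per-bolt design strength φR_n = 0.75 × 469 × 706.9 × 2 / 1000 = 497.3 kN.
n ≥ 4860 / 497.3 = 9.773 → use 10 bolts.

10 bolts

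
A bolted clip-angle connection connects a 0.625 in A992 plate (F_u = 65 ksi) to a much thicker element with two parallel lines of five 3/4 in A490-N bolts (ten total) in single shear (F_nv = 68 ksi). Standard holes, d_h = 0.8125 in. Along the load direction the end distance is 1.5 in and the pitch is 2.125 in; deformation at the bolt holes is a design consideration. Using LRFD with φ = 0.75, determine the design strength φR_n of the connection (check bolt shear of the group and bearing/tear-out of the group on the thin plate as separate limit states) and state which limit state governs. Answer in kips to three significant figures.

Bolt shear: A_b = π·0.75²/4 = 0.4418 in²; R_n = 68 × 0.4418 × 10 × 1 = 300.4 kips → 0.75 × 300.4 = 225 kips.
Bearing (1.2 l_c t F_u ≤ 2.4 d t F_u): upper limit = 2.4·0.75·0.625·65 = 73.12 kips.
  Edge l_c = 1.5 − 0.8125/2 = 1.094 → r_n = 53.32 kips; interior l_c = 2.125 − 0.8125 = 1.312 → r_n = 63.98 kips.
  R_n,bearing = 2·53.32 + 8·63.98 = 618.5 kips → 0.75 × 618.5 = 464 kips.
Bolt shear governs: 225 kips.

225 kips (bolt shear governs)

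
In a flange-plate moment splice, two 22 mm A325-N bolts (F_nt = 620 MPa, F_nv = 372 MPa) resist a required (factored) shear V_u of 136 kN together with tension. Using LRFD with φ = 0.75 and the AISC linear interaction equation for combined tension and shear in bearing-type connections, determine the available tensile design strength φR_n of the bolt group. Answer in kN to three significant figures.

233 kN

A_b = π·22²/4 = 380.1 mm²; f_rv = 136 × 1000 / (2 × 380.1) = 178.9 MPa.
F'_nt = 1.3 F_nt − (F_nt / φF_nv) f_rv = 1.3·620 − (620/(0.75·372))·178.9 = 408.5 MPa, capped at F_nt → F'_nt = 408.5 MPa.
R_n = F'_nt · A_b · n = 408.5 × 380.1 × 2 / 1000 = 310.6 kN.
Design strength φR_n = 0.75 × 310.6 = 233 kN.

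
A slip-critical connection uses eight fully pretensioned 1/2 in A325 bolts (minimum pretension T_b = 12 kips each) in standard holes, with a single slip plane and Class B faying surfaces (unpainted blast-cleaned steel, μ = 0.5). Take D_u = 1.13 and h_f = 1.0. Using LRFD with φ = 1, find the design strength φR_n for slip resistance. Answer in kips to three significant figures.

54.2 kips

R_n = μ · D_u · h_f · T_b · n_s · n_b = 0.5 × 1.13 × 1.0 × 12 × 1 × 8 = 54.24 kips.
Design strength φR_n = 1 × 54.24 = 54.2 kips.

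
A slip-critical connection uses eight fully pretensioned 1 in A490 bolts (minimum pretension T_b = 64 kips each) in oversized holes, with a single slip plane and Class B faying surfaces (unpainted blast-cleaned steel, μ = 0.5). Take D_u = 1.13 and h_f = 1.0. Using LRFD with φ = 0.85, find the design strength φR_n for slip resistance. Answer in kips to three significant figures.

R_n = μ · D_u · h_f · T_b · n_s · n_b = 0.5 × 1.13 × 1.0 × 64 × 1 × 8 = 289.3 kips.
Design strength φR_n = 0.85 × 289.3 = 246 kips.

246 kips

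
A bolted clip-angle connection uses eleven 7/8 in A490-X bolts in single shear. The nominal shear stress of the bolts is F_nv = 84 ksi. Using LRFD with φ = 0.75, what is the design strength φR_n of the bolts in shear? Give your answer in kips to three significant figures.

A_b = π × 0.875² / 4 = 0.6013 in².
R_n = F_nv · A_b · n · n_s = 84 × 0.6013 × 11 × 1 = 555.6 kips.
Design strength φR_n = 0.75 × 555.6 = 417 kips.

417 kips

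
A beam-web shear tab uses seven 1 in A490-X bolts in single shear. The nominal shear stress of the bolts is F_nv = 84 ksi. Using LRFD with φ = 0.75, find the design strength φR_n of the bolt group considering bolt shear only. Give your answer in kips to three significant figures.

A_b = π × 1² / 4 = 0.7854 in².
R_n = F_nv · A_b · n · n_s = 84 × 0.7854 × 7 × 1 = 461.8 kips.
Design strength φR_n = 0.75 × 461.8 = 346 kips.

346 kips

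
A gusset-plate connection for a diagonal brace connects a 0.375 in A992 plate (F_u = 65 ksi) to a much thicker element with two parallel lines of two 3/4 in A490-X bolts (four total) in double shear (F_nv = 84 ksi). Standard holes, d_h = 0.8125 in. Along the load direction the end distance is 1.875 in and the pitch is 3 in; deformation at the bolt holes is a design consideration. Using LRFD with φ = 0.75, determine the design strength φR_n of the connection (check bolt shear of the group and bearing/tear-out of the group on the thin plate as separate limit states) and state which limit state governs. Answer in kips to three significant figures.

130 kips (bearing governs)

Bolt shear: A_b = π·0.75²/4 = 0.4418 in²; R_n = 84 × 0.4418 × 4 × 2 = 296.9 kips → 0.75 × 296.9 = 223 kips.
Bearing (1.2 l_c t F_u ≤ 2.4 d t F_u): upper limit = 2.4·0.75·0.375·65 = 43.87 kips.
  Edge l_c = 1.875 − 0.8125/2 = 1.469 → r_n = 42.96 kips; interior l_c = 3 − 0.8125 = 2.188 → r_n = 43.87 kips.
  R_n,bearing = 2·42.96 + 2·43.87 = 173.7 kips → 0.75 × 173.7 = 130 kips.
Bearing governs: 130 kips.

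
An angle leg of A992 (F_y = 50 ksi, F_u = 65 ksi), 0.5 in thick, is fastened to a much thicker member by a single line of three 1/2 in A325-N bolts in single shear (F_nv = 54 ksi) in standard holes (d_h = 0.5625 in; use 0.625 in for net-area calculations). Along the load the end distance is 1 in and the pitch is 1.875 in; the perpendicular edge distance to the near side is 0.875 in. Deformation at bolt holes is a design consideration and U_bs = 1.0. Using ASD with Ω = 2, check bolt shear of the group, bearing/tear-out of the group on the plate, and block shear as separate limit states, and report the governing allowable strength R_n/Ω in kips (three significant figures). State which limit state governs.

Bolt shear: A_b = π·0.5²/4 = 0.1963 in²; R_n = 54 × 0.1963 × 3 × 1 = 31.81 kips → 31.81 / 2 = 15.9 kips.
Bearing: edge l_c = 0.7188, r_n = 28.03 kips; interior l_c = 1.312, r_n = 39 kips; R_n = 28.03 + 2·39 = 106 kips → 53 kips.
Block shear: A_gv = 2.375, A_nv = 1.594, A_nt = 0.2812 in²; R_n = min(0.6F_uA_nv, 0.6F_yA_gv) + U_bs·F_u·A_nt = 80.44 kips → 40.2 kips.
Bolt shear governs: 15.9 kips.

15.9 kips (bolt shear governs)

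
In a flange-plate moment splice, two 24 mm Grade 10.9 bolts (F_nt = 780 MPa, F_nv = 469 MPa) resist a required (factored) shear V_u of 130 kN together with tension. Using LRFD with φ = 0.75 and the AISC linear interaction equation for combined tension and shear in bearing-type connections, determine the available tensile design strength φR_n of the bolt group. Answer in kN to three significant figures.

472 kN

A_b = π·24²/4 = 452.4 mm²; f_rv = 130 × 1000 / (2 × 452.4) = 143.7 MPa.
F'_nt = 1.3 F_nt − (F_nt / φF_nv) f_rv = 1.3·780 − (780/(0.75·469))·143.7 = 695.4 MPa, capped at F_nt → F'_nt = 695.4 MPa.
R_n = F'_nt · A_b · n = 695.4 × 452.4 × 2 / 1000 = 629.2 kN.
Design strength φR_n = 0.75 × 629.2 = 472 kN.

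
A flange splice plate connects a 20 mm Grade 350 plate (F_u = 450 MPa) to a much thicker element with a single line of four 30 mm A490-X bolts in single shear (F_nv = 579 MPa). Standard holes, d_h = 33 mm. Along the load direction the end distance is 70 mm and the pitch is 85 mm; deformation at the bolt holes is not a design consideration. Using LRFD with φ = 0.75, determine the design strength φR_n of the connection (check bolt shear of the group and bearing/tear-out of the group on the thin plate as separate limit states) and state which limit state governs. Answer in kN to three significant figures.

Bolt shear: A_b = π·30²/4 = 706.9 mm²; R_n = 579 × 706.9 × 4 × 1 / 1000 = 1637 kN → 0.75 × 1637 = 1230 kN.
Bearing (1.5 l_c t F_u ≤ 3.0 d t F_u): upper limit = 3.0·30·20·450 / 1000 = 810 kN.
  Edge l_c = 70 − 33/2 = 53.5 → r_n = 722.2 kN; interior l_c = 85 − 33 = 52 → r_n = 702 kN.
  R_n,bearing = 1·722.2 + 3·702 = 2828 kN → 0.75 × 2828 = 2120 kN.
Bolt shear governs: 1230 kN.

1230 kN (bolt shear governs)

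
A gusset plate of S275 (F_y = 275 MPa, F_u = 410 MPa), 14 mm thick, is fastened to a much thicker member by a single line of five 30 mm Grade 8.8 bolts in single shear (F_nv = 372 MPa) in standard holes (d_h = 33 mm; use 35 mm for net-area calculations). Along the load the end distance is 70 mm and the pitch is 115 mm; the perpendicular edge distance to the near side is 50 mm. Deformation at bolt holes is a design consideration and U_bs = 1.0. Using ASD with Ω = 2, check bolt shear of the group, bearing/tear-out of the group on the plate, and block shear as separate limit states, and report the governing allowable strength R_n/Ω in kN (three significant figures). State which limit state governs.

Bolt shear: A_b = π·30²/4 = 706.9 mm²; R_n = 372 × 706.9 × 5 × 1 / 1000 = 1315 kN → 1315 / 2 = 657 kN.
Bearing: edge l_c = 53.5, r_n = 368.5 kN; interior l_c = 82, r_n = 413.3 kN; R_n = 368.5 + 4·413.3 = 2022 kN → 1010 kN.
Block shear: A_gv = 7420, A_nv = 5215, A_nt = 455 mm²; R_n = min(0.6F_uA_nv, 0.6F_yA_gv) + U_bs·F_u·A_nt = 1411 kN → 705 kN.
Bolt shear governs: 657 kN.

657 kN (bolt shear governs)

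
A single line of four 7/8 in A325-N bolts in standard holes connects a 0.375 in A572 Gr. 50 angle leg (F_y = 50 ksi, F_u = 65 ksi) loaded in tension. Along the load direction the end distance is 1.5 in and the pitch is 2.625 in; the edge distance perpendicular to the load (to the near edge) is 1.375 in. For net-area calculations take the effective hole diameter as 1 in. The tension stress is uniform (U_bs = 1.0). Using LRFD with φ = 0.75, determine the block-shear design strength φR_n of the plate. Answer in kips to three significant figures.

Shear plane L_v = 1.5 + 3·2.625 = 9.375 in; A_gv = 9.375 × 0.375 = 3.516 in².
A_nv = (9.375 − 3.5·1) × 0.375 = 2.203 in².
A_nt = (1.375 − 0.5·1) × 0.375 = 0.3281 in².
0.6 F_u A_nv = 85.92 kips; 0.6 F_y A_gv = 105.5 kips → shear rupture governs the shear term.
R_n = 85.92 + 1.0 × 65 × 0.3281 = 107.2 kips.
Design strength φR_n = 0.75 × 107.2 = 80.4 kips.

80.4 kips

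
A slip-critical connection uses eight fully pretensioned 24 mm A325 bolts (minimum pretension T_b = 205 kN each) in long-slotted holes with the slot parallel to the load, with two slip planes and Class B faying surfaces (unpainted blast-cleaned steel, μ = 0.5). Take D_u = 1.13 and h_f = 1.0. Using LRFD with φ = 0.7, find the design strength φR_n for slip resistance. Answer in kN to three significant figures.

R_n = μ · D_u · h_f · T_b · n_s · n_b = 0.5 × 1.13 × 1.0 × 205 × 2 × 8 = 1853 kN.
Design strength φR_n = 0.7 × 1853 = 1300 kN.

1300 kN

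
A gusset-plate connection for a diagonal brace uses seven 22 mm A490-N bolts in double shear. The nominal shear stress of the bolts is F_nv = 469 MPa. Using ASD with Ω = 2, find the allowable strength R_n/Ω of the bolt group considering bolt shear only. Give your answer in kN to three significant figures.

1250 kN

A_b = π × 22² / 4 = 380.1 mm².
R_n = F_nv · A_b · n · n_s = 469 × 380.1 × 7 × 2 / 1000 = 2496 kN.
Allowable strength R_n/Ω = 2496 / 2 = 1250 kN.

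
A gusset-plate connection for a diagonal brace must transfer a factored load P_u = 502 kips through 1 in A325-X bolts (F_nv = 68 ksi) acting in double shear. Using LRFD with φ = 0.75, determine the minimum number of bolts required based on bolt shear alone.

A_b = π·1²/4 = 0.7854 in².
Per-bolt design strength φR_n = 0.75 × 68 × 0.7854 × 2 = 80.11 kips.
n ≥ 502 / 80.11 = 6.266 → use 7 bolts.

7 bolts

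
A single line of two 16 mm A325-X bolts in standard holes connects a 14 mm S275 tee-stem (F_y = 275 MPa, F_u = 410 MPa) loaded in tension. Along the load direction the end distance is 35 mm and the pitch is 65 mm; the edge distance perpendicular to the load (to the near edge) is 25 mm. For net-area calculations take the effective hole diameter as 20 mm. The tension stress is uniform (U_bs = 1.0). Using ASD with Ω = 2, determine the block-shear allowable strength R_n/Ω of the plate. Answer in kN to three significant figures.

Shear plane L_v = 35 + 1·65 = 100 mm; A_gv = 100 × 14 = 1400 mm².
A_nv = (100 − 1.5·20) × 14 = 980 mm².
A_nt = (25 − 0.5·20) × 14 = 210 mm².
0.6 F_u A_nv = 241.1 kN; 0.6 F_y A_gv = 231 kN → shear yielding governs the shear term.
R_n = 231 + 1.0 × 410 × 210 / 1000 = 317.1 kN.
Allowable strength R_n/Ω = 317.1 / 2 = 159 kN.

159 kN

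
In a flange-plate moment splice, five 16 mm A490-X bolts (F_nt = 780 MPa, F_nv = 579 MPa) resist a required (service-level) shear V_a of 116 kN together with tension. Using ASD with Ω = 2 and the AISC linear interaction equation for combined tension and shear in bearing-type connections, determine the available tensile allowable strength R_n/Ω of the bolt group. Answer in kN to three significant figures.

353 kN

A_b = π·16²/4 = 201.1 mm²; f_rv = 116 × 1000 / (5 × 201.1) = 115.4 MPa.
F'_nt = 1.3 F_nt − (Ω F_nt / F_nv) f_rv = 1.3·780 − (2·780/579)·115.4 = 703.1 MPa, capped at F_nt → F'_nt = 703.1 MPa.
R_n = F'_nt · A_b · n = 703.1 × 201.1 × 5 / 1000 = 706.8 kN.
Allowable strength R_n/Ω = 706.8 / 2 = 353 kN.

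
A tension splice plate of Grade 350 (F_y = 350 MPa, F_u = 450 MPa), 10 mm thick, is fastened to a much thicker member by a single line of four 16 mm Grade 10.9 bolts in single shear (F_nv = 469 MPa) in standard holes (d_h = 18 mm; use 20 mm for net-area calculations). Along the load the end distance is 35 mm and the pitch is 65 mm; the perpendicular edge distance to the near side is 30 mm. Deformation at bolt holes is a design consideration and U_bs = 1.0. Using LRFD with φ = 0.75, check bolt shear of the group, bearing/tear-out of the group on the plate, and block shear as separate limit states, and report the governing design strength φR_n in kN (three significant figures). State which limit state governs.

Bolt shear: A_b = π·16²/4 = 201.1 mm²; R_n = 469 × 201.1 × 4 × 1 / 1000 = 377.2 kN → 0.75 × 377.2 = 283 kN.
Bearing: edge l_c = 26, r_n = 140.4 kN; interior l_c = 47, r_n = 172.8 kN; R_n = 140.4 + 3·172.8 = 658.8 kN → 494 kN.
Block shear: A_gv = 2300, A_nv = 1600, A_nt = 200 mm²; R_n = min(0.6F_uA_nv, 0.6F_yA_gv) + U_bs·F_u·A_nt = 522 kN → 392 kN.
Bolt shear governs: 283 kN.

283 kN (bolt shear governs)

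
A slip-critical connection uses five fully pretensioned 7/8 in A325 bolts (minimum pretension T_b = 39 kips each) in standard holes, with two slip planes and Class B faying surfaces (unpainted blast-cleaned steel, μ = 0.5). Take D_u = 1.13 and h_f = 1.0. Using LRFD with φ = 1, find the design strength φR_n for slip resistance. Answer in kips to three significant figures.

220 kips

R_n = μ · D_u · h_f · T_b · n_s · n_b = 0.5 × 1.13 × 1.0 × 39 × 2 × 5 = 220.3 kips.
Design strength φR_n = 1 × 220.3 = 220 kips.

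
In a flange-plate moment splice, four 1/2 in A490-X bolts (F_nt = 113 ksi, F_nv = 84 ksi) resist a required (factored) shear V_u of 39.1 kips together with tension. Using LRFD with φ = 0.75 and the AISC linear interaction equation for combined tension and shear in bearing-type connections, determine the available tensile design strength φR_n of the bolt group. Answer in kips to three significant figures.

33.9 kips

A_b = π·0.5²/4 = 0.1963 in²; f_rv = 39.1 / (4 × 0.1963) = 49.78 ksi.
F'_nt = 1.3 F_nt − (F_nt / φF_nv) f_rv = 1.3·113 − (113/(0.75·84))·49.78 = 57.61 ksi, capped at F_nt → F'_nt = 57.61 ksi.
R_n = F'_nt · A_b · n = 57.61 × 0.1963 × 4 = 45.24 kips.
Design strength φR_n = 0.75 × 45.24 = 33.9 kips.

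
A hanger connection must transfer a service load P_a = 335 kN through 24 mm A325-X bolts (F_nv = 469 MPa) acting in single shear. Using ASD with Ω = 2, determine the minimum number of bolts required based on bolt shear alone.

A_b = π·24²/4 = 452.4 mm².
Per-bolt allowable strength R_n/Ω = 469 × 452.4 × 1 / 1000 / 2 = 106.1 kN.
n ≥ 335 / 106.1 = 3.158 → use 4 bolts.

4 bolts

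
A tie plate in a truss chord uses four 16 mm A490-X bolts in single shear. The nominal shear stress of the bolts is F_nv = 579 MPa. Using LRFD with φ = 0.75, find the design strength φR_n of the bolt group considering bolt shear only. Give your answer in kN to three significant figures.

349 kN

A_b = π × 16² / 4 = 201.1 mm².
R_n = F_nv · A_b · n · n_s = 579 × 201.1 × 4 × 1 / 1000 = 465.7 kN.
Design strength φR_n = 0.75 × 465.7 = 349 kN.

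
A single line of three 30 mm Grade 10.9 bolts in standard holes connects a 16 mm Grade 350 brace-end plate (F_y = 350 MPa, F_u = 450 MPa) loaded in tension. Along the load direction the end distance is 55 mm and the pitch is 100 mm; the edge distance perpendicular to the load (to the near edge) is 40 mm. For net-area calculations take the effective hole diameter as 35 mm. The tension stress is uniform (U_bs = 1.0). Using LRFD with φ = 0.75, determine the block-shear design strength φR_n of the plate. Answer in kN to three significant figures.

Shear plane L_v = 55 + 2·100 = 255 mm; A_gv = 255 × 16 = 4080 mm².
A_nv = (255 − 2.5·35) × 16 = 2680 mm².
A_nt = (40 − 0.5·35) × 16 = 360 mm².
0.6 F_u A_nv = 723.6 kN; 0.6 F_y A_gv = 856.8 kN → shear rupture governs the shear term.
R_n = 723.6 + 1.0 × 450 × 360 / 1000 = 885.6 kN.
Design strength φR_n = 0.75 × 885.6 = 664 kN.

664 kN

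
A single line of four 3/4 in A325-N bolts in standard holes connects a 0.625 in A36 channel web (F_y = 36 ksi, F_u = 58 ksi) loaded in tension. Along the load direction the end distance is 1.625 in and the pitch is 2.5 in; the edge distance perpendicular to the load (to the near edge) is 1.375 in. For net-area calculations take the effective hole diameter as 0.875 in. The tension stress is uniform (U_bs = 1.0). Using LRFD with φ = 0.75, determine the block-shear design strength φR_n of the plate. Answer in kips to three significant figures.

Shear plane L_v = 1.625 + 3·2.5 = 9.125 in; A_gv = 9.125 × 0.625 = 5.703 in².
A_nv = (9.125 − 3.5·0.875) × 0.625 = 3.789 in².
A_nt = (1.375 − 0.5·0.875) × 0.625 = 0.5859 in².
0.6 F_u A_nv = 131.9 kips; 0.6 F_y A_gv = 123.2 kips → shear yielding governs the shear term.
R_n = 123.2 + 1.0 × 58 × 0.5859 = 157.2 kips.
Design strength φR_n = 0.75 × 157.2 = 118 kips.

118 kips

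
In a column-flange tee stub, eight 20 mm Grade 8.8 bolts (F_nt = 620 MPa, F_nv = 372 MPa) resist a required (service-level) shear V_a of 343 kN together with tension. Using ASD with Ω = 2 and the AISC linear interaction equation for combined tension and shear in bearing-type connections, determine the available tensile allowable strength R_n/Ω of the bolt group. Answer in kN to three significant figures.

A_b = π·20²/4 = 314.2 mm²; f_rv = 343 × 1000 / (8 × 314.2) = 136.5 MPa.
F'_nt = 1.3 F_nt − (Ω F_nt / F_nv) f_rv = 1.3·620 − (2·620/372)·136.5 = 351.1 MPa, capped at F_nt → F'_nt = 351.1 MPa.
R_n = F'_nt · A_b · n = 351.1 × 314.2 × 8 / 1000 = 882.4 kN.
Allowable strength R_n/Ω = 882.4 / 2 = 441 kN.

441 kN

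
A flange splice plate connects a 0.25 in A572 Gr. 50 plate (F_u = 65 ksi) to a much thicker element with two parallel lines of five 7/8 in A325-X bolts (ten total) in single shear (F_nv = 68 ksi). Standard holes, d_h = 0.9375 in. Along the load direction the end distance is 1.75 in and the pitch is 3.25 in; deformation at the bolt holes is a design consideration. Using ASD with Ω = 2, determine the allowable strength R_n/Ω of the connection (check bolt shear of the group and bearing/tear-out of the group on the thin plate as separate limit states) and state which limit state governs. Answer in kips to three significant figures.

Bolt shear: A_b = π·0.875²/4 = 0.6013 in²; R_n = 68 × 0.6013 × 10 × 1 = 408.9 kips → 408.9 / 2 = 204 kips.
Bearing (1.2 l_c t F_u ≤ 2.4 d t F_u): upper limit = 2.4·0.875·0.25·65 = 34.12 kips.
  Edge l_c = 1.75 − 0.9375/2 = 1.281 → r_n = 24.98 kips; interior l_c = 3.25 − 0.9375 = 2.312 → r_n = 34.12 kips.
  R_n,bearing = 2·24.98 + 8·34.12 = 323 kips → 323 / 2 = 161 kips.
Bearing governs: 161 kips.

161 kips (bearing governs)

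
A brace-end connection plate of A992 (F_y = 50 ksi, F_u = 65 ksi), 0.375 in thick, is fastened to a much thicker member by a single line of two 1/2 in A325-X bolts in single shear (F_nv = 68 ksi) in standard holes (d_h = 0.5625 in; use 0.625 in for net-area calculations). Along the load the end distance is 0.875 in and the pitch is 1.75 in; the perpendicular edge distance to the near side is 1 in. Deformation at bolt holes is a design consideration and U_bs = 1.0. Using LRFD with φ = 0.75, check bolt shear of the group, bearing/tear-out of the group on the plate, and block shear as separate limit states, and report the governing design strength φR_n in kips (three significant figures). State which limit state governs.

Bolt shear: A_b = π·0.5²/4 = 0.1963 in²; R_n = 68 × 0.1963 × 2 × 1 = 26.7 kips → 0.75 × 26.7 = 20 kips.
Bearing: edge l_c = 0.5938, r_n = 17.37 kips; interior l_c = 1.188, r_n = 29.25 kips; R_n = 17.37 + 1·29.25 = 46.62 kips → 35 kips.
Block shear: A_gv = 0.9844, A_nv = 0.6328, A_nt = 0.2578 in²; R_n = min(0.6F_uA_nv, 0.6F_yA_gv) + U_bs·F_u·A_nt = 41.44 kips → 31.1 kips.
Bolt shear governs: 20 kips.

20 kips (bolt shear governs)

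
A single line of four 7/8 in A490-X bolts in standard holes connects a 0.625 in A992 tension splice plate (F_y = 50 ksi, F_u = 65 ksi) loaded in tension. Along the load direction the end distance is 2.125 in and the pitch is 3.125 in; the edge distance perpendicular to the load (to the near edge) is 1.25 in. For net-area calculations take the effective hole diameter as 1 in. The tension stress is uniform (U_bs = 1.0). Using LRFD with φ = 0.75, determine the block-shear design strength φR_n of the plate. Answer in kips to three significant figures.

169 kips

Shear plane L_v = 2.125 + 3·3.125 = 11.5 in; A_gv = 11.5 × 0.625 = 7.188 in².
A_nv = (11.5 − 3.5·1) × 0.625 = 5 in².
A_nt = (1.25 − 0.5·1) × 0.625 = 0.4688 in².
0.6 F_u A_nv = 195 kips; 0.6 F_y A_gv = 215.6 kips → shear rupture governs the shear term.
R_n = 195 + 1.0 × 65 × 0.4688 = 225.5 kips.
Design strength φR_n = 0.75 × 225.5 = 169 kips.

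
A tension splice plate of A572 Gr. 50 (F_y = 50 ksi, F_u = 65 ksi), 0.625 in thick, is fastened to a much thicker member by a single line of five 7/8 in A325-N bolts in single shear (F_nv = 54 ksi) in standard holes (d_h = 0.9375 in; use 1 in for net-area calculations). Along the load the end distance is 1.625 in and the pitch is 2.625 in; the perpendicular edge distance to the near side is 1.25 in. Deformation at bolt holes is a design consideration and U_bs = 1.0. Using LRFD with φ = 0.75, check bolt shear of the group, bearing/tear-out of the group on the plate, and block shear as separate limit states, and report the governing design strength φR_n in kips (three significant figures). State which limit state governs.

122 kips (bolt shear governs)

Bolt shear: A_b = π·0.875²/4 = 0.6013 in²; R_n = 54 × 0.6013 × 5 × 1 = 162.4 kips → 0.75 × 162.4 = 122 kips.
Bearing: edge l_c = 1.156, r_n = 56.37 kips; interior l_c = 1.688, r_n = 82.27 kips; R_n = 56.37 + 4·82.27 = 385.4 kips → 289 kips.
Block shear: A_gv = 7.578, A_nv = 4.766, A_nt = 0.4688 in²; R_n = min(0.6F_uA_nv, 0.6F_yA_gv) + U_bs·F_u·A_nt = 216.3 kips → 162 kips.
Bolt shear governs: 122 kips.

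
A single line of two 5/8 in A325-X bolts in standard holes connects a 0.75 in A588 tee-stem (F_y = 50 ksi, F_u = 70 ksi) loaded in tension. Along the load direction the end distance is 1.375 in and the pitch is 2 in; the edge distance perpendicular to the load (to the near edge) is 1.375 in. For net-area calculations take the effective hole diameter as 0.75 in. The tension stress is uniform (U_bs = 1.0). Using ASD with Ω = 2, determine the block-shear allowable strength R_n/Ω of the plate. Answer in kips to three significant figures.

61.7 kips

Shear plane L_v = 1.375 + 1·2 = 3.375 in; A_gv = 3.375 × 0.75 = 2.531 in².
A_nv = (3.375 − 1.5·0.75) × 0.75 = 1.688 in².
A_nt = (1.375 − 0.5·0.75) × 0.75 = 0.75 in².
0.6 F_u A_nv = 70.88 kips; 0.6 F_y A_gv = 75.94 kips → shear rupture governs the shear term.
R_n = 70.88 + 1.0 × 70 × 0.75 = 123.4 kips.
Allowable strength R_n/Ω = 123.4 / 2 = 61.7 kips.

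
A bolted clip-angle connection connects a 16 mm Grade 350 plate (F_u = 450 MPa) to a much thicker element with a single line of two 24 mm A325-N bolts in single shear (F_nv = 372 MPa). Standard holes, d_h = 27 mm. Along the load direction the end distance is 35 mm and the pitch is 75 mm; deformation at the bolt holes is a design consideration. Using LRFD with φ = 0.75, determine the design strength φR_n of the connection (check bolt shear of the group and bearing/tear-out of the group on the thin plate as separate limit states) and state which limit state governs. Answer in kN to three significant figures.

252 kN (bolt shear governs)

Bolt shear: A_b = π·24²/4 = 452.4 mm²; R_n = 372 × 452.4 × 2 × 1 / 1000 = 336.6 kN → 0.75 × 336.6 = 252 kN.
Bearing (1.2 l_c t F_u ≤ 2.4 d t F_u): upper limit = 2.4·24·16·450 / 1000 = 414.7 kN.
  Edge l_c = 35 − 27/2 = 21.5 → r_n = 185.8 kN; interior l_c = 75 − 27 = 48 → r_n = 414.7 kN.
  R_n,bearing = 1·185.8 + 1·414.7 = 600.5 kN → 0.75 × 600.5 = 450 kN.
Bolt shear governs: 252 kN.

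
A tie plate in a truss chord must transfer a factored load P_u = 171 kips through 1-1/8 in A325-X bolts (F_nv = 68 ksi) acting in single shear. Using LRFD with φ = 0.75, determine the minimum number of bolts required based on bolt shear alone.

4 bolts

A_b = π·1.125²/4 = 0.994 in².
Per-bolt design strength φR_n = 0.75 × 68 × 0.994 × 1 = 50.69 kips.
n ≥ 171 / 50.69 = 3.373 → use 4 bolts.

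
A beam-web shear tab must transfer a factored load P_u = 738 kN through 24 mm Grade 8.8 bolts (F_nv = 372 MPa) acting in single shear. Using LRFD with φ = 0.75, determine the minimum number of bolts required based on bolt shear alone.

6 bolts

A_b = π·24²/4 = 452.4 mm².
Per-bolt design strength φR_n = 0.75 × 372 × 452.4 × 1 / 1000 = 126.2 kN.
n ≥ 738 / 126.2 = 5.847 → use 6 bolts.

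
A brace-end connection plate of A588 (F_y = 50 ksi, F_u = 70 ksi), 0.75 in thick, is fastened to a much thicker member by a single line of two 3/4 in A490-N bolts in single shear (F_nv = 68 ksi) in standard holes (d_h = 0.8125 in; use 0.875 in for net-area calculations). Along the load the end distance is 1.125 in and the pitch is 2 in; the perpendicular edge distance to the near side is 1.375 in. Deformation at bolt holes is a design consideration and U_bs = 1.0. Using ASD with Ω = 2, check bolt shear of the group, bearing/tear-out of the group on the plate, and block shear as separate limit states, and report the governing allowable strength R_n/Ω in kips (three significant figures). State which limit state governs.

30 kips (bolt shear governs)

Bolt shear: A_b = π·0.75²/4 = 0.4418 in²; R_n = 68 × 0.4418 × 2 × 1 = 60.08 kips → 60.08 / 2 = 30 kips.
Bearing: edge l_c = 0.7188, r_n = 45.28 kips; interior l_c = 1.188, r_n = 74.81 kips; R_n = 45.28 + 1·74.81 = 120.1 kips → 60 kips.
Block shear: A_gv = 2.344, A_nv = 1.359, A_nt = 0.7031 in²; R_n = min(0.6F_uA_nv, 0.6F_yA_gv) + U_bs·F_u·A_nt = 106.3 kips → 53.2 kips.
Bolt shear governs: 30 kips.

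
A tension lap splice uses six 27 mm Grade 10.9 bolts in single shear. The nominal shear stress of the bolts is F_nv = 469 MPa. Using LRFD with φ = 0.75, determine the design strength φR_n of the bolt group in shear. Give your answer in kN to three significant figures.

A_b = π × 27² / 4 = 572.6 mm².
R_n = F_nv · A_b · n · n_s = 469 × 572.6 × 6 × 1 / 1000 = 1611 kN.
Design strength φR_n = 0.75 × 1611 = 1210 kN.

1210 kN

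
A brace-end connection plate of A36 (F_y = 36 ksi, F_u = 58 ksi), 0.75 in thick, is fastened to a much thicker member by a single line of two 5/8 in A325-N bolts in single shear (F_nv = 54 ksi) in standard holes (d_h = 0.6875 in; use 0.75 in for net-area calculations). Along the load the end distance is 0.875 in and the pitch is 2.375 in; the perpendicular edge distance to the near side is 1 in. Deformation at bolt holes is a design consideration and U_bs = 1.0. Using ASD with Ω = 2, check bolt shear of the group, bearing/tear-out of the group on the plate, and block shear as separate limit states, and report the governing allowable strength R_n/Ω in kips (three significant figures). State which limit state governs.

Bolt shear: A_b = π·0.625²/4 = 0.3068 in²; R_n = 54 × 0.3068 × 2 × 1 = 33.13 kips → 33.13 / 2 = 16.6 kips.
Bearing: edge l_c = 0.5312, r_n = 27.73 kips; interior l_c = 1.688, r_n = 65.25 kips; R_n = 27.73 + 1·65.25 = 92.98 kips → 46.5 kips.
Block shear: A_gv = 2.438, A_nv = 1.594, A_nt = 0.4688 in²; R_n = min(0.6F_uA_nv, 0.6F_yA_gv) + U_bs·F_u·A_nt = 79.84 kips → 39.9 kips.
Bolt shear governs: 16.6 kips.

16.6 kips (bolt shear governs)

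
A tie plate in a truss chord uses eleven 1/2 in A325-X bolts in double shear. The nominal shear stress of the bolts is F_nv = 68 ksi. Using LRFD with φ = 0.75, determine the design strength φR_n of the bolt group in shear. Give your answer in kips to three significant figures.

220 kips

A_b = π × 0.5² / 4 = 0.1963 in².
R_n = F_nv · A_b · n · n_s = 68 × 0.1963 × 11 × 2 = 293.7 kips.
Design strength φR_n = 0.75 × 293.7 = 220 kips.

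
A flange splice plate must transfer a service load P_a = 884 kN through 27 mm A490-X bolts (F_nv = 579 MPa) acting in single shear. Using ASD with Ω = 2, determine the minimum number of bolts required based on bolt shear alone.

A_b = π·27²/4 = 572.6 mm².
Per-bolt allowable strength R_n/Ω = 579 × 572.6 × 1 / 1000 / 2 = 165.8 kN.
n ≥ 884 / 165.8 = 5.333 → use 6 bolts.

6 bolts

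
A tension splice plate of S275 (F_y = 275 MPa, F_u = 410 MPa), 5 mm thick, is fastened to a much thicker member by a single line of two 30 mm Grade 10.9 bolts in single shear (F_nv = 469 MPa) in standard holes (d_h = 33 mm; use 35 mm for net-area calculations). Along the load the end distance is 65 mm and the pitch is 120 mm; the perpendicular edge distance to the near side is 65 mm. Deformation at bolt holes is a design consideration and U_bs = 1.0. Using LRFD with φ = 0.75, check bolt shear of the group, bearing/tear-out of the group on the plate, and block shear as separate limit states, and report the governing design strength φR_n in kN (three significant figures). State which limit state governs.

Bolt shear: A_b = π·30²/4 = 706.9 mm²; R_n = 469 × 706.9 × 2 × 1 / 1000 = 663 kN → 0.75 × 663 = 497 kN.
Bearing: edge l_c = 48.5, r_n = 119.3 kN; interior l_c = 87, r_n = 147.6 kN; R_n = 119.3 + 1·147.6 = 266.9 kN → 200 kN.
Block shear: A_gv = 925, A_nv = 662.5, A_nt = 237.5 mm²; R_n = min(0.6F_uA_nv, 0.6F_yA_gv) + U_bs·F_u·A_nt = 250 kN → 188 kN.
Block shear governs: 188 kN.

188 kN (block shear governs)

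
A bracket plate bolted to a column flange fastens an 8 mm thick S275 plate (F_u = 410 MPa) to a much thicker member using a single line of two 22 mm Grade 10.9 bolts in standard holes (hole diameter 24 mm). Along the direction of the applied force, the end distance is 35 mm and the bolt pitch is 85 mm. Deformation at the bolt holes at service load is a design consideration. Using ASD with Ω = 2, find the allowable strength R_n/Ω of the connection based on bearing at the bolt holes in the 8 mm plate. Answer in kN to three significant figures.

132 kN

Per bolt r_n = 1.2 l_c t F_u ≤ 2.4 d t F_u; upper limit = 2.4 × 22 × 8 × 410 / 1000 = 173.2 kN.
Edge bolt: l_c = 35 − 24/2 = 23 mm → 1.2 × 23 × 8 × 410 / 1000 = 90.53 → r_n = 90.53 kN.
Interior bolts: l_c = 85 − 24 = 61 mm → 1.2 × 61 × 8 × 410 / 1000 = 240.1 → r_n = 173.2 kN.
R_n = 1 × 90.53 + 1 × 173.2 = 263.7 kN.
Allowable strength R_n/Ω = 263.7 / 2 = 132 kN.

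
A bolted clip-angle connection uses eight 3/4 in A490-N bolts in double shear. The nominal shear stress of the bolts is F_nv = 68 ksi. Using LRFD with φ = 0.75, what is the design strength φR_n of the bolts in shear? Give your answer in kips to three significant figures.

A_b = π × 0.75² / 4 = 0.4418 in².
R_n = F_nv · A_b · n · n_s = 68 × 0.4418 × 8 × 2 = 480.7 kips.
Design strength φR_n = 0.75 × 480.7 = 360 kips.

360 kips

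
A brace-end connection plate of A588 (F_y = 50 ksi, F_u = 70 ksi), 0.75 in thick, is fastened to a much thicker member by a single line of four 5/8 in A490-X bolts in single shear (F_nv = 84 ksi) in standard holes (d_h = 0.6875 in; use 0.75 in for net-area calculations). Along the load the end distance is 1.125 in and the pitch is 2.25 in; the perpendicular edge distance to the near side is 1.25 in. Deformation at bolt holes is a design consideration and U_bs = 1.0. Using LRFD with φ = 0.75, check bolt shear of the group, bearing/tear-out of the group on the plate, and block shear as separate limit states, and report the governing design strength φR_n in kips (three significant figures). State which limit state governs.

Bolt shear: A_b = π·0.625²/4 = 0.3068 in²; R_n = 84 × 0.3068 × 4 × 1 = 103.1 kips → 0.75 × 103.1 = 77.3 kips.
Bearing: edge l_c = 0.7812, r_n = 49.22 kips; interior l_c = 1.562, r_n = 78.75 kips; R_n = 49.22 + 3·78.75 = 285.5 kips → 214 kips.
Block shear: A_gv = 5.906, A_nv = 3.938, A_nt = 0.6562 in²; R_n = min(0.6F_uA_nv, 0.6F_yA_gv) + U_bs·F_u·A_nt = 211.3 kips → 158 kips.
Bolt shear governs: 77.3 kips.

77.3 kips (bolt shear governs)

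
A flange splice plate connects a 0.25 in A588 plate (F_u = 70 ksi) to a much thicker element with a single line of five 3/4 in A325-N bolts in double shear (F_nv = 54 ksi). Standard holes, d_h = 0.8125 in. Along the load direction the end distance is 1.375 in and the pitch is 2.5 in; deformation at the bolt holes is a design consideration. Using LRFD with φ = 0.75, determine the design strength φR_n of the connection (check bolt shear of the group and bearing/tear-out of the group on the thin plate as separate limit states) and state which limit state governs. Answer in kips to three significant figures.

110 kips (bearing governs)

Bolt shear: A_b = π·0.75²/4 = 0.4418 in²; R_n = 54 × 0.4418 × 5 × 2 = 238.6 kips → 0.75 × 238.6 = 179 kips.
Bearing (1.2 l_c t F_u ≤ 2.4 d t F_u): upper limit = 2.4·0.75·0.25·70 = 31.5 kips.
  Edge l_c = 1.375 − 0.8125/2 = 0.9688 → r_n = 20.34 kips; interior l_c = 2.5 − 0.8125 = 1.688 → r_n = 31.5 kips.
  R_n,bearing = 1·20.34 + 4·31.5 = 146.3 kips → 0.75 × 146.3 = 110 kips.
Bearing governs: 110 kips.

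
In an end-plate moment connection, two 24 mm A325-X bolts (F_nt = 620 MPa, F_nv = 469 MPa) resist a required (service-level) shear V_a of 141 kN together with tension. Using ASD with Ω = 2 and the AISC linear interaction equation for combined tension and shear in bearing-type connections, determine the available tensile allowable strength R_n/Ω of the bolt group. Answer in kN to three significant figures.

A_b = π·24²/4 = 452.4 mm²; f_rv = 141 × 1000 / (2 × 452.4) = 155.8 MPa.
F'_nt = 1.3 F_nt − (Ω F_nt / F_nv) f_rv = 1.3·620 − (2·620/469)·155.8 = 394 MPa, capped at F_nt → F'_nt = 394 MPa.
R_n = F'_nt · A_b · n = 394 × 452.4 × 2 / 1000 = 356.5 kN.
Allowable strength R_n/Ω = 356.5 / 2 = 178 kN.

178 kN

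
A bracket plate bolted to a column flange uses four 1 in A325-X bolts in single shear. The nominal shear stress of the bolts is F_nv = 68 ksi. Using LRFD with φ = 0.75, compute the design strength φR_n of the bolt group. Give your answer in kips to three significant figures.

A_b = π × 1² / 4 = 0.7854 in².
R_n = F_nv · A_b · n · n_s = 68 × 0.7854 × 4 × 1 = 213.6 kips.
Design strength φR_n = 0.75 × 213.6 = 160 kips.

160 kips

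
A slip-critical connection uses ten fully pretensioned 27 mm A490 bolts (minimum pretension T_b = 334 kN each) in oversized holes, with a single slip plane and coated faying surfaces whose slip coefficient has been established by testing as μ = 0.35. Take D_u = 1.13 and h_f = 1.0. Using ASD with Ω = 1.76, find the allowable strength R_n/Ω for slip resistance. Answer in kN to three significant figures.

R_n = μ · D_u · h_f · T_b · n_s · n_b = 0.35 × 1.13 × 1.0 × 334 × 1 × 10 = 1321 kN.
Allowable strength R_n/Ω = 1321 / 1.76 = 751 kN.

751 kN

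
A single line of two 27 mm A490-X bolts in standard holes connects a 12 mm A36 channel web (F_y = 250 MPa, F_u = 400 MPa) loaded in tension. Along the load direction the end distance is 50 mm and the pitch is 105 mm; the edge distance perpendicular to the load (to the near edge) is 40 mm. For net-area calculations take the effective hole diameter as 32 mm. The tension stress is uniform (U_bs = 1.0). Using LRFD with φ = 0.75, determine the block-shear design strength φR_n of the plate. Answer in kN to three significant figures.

Shear plane L_v = 50 + 1·105 = 155 mm; A_gv = 155 × 12 = 1860 mm².
A_nv = (155 − 1.5·32) × 12 = 1284 mm².
A_nt = (40 − 0.5·32) × 12 = 288 mm².
0.6 F_u A_nv = 308.2 kN; 0.6 F_y A_gv = 279 kN → shear yielding governs the shear term.
R_n = 279 + 1.0 × 400 × 288 / 1000 = 394.2 kN.
Design strength φR_n = 0.75 × 394.2 = 296 kN.

296 kN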